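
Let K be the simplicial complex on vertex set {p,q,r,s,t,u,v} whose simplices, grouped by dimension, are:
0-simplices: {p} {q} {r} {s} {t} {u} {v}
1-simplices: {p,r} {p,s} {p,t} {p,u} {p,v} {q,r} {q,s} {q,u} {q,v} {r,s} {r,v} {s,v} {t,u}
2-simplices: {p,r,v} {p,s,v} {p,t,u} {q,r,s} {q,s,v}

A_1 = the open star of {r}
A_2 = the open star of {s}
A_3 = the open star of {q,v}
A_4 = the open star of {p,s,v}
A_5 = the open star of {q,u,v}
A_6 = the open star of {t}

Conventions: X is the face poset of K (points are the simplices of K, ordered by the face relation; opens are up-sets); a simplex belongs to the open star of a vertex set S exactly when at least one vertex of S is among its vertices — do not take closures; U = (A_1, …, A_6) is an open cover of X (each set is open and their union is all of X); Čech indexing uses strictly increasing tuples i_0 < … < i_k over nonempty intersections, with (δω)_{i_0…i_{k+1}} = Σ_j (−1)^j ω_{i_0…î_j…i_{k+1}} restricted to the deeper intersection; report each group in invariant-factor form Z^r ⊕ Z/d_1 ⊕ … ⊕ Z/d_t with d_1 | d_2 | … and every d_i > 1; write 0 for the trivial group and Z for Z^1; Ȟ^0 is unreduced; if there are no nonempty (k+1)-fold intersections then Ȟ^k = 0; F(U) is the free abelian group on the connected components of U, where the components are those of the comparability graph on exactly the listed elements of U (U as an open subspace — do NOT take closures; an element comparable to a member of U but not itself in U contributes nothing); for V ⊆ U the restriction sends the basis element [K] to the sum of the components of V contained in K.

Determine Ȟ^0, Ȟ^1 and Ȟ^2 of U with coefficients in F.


Ȟ^0(U;F) ≅ Z; Ȟ^1(U;F) ≅ Z^2; Ȟ^2(U;F) ≅ 0

cover nerve:
  A1={{r},{p,r},{q,r},{r,s},{r,v},{p,r,v},{q,r,s}} A2={{s},{p,s},{q,s},{r,s},{s,v},{p,s,v},{q,r,s},{q,s,v}} A3={{q},{v},{p,v},{q,r},{q,s},{q,u},{q,v},{r,v},{s,v},{p,r,v},{p,s,v},{q,r,s},{q,s,v}} A4={{p},{s},{v},{p,r},{p,s},{p,t},{p,u},{p,v},{q,s},{q,v},{r,s},{r,v},{s,v},{p,r,v},{p,s,v},{p,t,u},{q,r,s},{q,s,v}} A5={{q},{u},{v},{p,u},{p,v},{q,r},{q,s},{q,u},{q,v},{r,v},{s,v},{t,u},{p,r,v},{p,s,v},{p,t,u},{q,r,s},{q,s,v}} A6={{t},{p,t},{t,u},{p,t,u}}
  A12={{r,s},{q,r,s}} A13={{q,r},{r,v},{p,r,v},{q,r,s}} A14={{p,r},{r,s},{r,v},{p,r,v},{q,r,s}} A15={{q,r},{r,v},{p,r,v},{q,r,s}} A23={{q,s},{s,v},{p,s,v},{q,r,s},{q,s,v}} A24={{s},{p,s},{q,s},{r,s},{s,v},{p,s,v},{q,r,s},{q,s,v}} A25={{q,s},{s,v},{p,s,v},{q,r,s},{q,s,v}} A34={{v},{p,v},{q,s},{q,v},{r,v},{s,v},{p,r,v},{p,s,v},{q,r,s},{q,s,v}} A35={{q},{v},{p,v},{q,r},{q,s},{q,u},{q,v},{r,v},{s,v},{p,r,v},{p,s,v},{q,r,s},{q,s,v}} A45={{v},{p,u},{p,v},{q,s},{q,v},{r,v},{s,v},{p,r,v},{p,s,v},{p,t,u},{q,r,s},{q,s,v}} A46={{p,t},{p,t,u}} A56={{t,u},{p,t,u}}
  A123={{q,r,s}} A124={{r,s},{q,r,s}} A125={{q,r,s}} A134={{r,v},{p,r,v},{q,r,s}} A135={{q,r},{r,v},{p,r,v},{q,r,s}} A145={{r,v},{p,r,v},{q,r,s}} A234={{q,s},{s,v},{p,s,v},{q,r,s},{q,s,v}} A235={{q,s},{s,v},{p,s,v},{q,r,s},{q,s,v}} A245={{q,s},{s,v},{p,s,v},{q,r,s},{q,s,v}} A345={{v},{p,v},{q,s},{q,v},{r,v},{s,v},{p,r,v},{p,s,v},{q,r,s},{q,s,v}} A456={{p,t,u}}
  A1234={{q,r,s}} A1235={{q,r,s}} A1245={{q,r,s}} A1345={{r,v},{p,r,v},{q,r,s}} A2345={{q,s},{s,v},{p,s,v},{q,r,s},{q,s,v}}
  A12345={{q,r,s}}
components per intersection:
  A1: {{r},{p,r},{q,r},{r,s},{r,v},{p,r,v},{q,r,s}}
  A2: {{s},{p,s},{q,s},{r,s},{s,v},{p,s,v},{q,r,s},{q,s,v}}
  A3: {{q},{v},{p,v},{q,r},{q,s},{q,u},{q,v},{r,v},{s,v},{p,r,v},{p,s,v},{q,r,s},{q,s,v}}
  A4: {{p},{s},{v},{p,r},{p,s},{p,t},{p,u},{p,v},{q,s},{q,v},{r,s},{r,v},{s,v},{p,r,v},{p,s,v},{p,t,u},{q,r,s},{q,s,v}}
  A5: {{q},{u},{v},{p,u},{p,v},{q,r},{q,s},{q,u},{q,v},{r,v},{s,v},{t,u},{p,r,v},{p,s,v},{p,t,u},{q,r,s},{q,s,v}}
  A6: {{t},{p,t},{t,u},{p,t,u}}
  A12: {{r,s},{q,r,s}}
  A13: {{q,r},{q,r,s}} {{r,v},{p,r,v}}
  A14: {{p,r},{r,v},{p,r,v}} {{r,s},{q,r,s}}
  A15: {{q,r},{q,r,s}} {{r,v},{p,r,v}}
  A23: {{q,s},{s,v},{p,s,v},{q,r,s},{q,s,v}}
  A24: {{s},{p,s},{q,s},{r,s},{s,v},{p,s,v},{q,r,s},{q,s,v}}
  A25: {{q,s},{s,v},{p,s,v},{q,r,s},{q,s,v}}
  A34: {{v},{p,v},{q,s},{q,v},{r,v},{s,v},{p,r,v},{p,s,v},{q,r,s},{q,s,v}}
  A35: {{q},{v},{p,v},{q,r},{q,s},{q,u},{q,v},{r,v},{s,v},{p,r,v},{p,s,v},{q,r,s},{q,s,v}}
  A45: {{v},{p,v},{q,s},{q,v},{r,v},{s,v},{p,r,v},{p,s,v},{q,r,s},{q,s,v}} {{p,u},{p,t,u}}
  A46: {{p,t},{p,t,u}}
  A56: {{t,u},{p,t,u}}
  A123: {{q,r,s}}
  A124: {{r,s},{q,r,s}}
  A125: {{q,r,s}}
  A134: {{r,v},{p,r,v}} {{q,r,s}}
  A135: {{q,r},{q,r,s}} {{r,v},{p,r,v}}
  A145: {{r,v},{p,r,v}} {{q,r,s}}
  A234: {{q,s},{s,v},{p,s,v},{q,r,s},{q,s,v}}
  A235: {{q,s},{s,v},{p,s,v},{q,r,s},{q,s,v}}
  A245: {{q,s},{s,v},{p,s,v},{q,r,s},{q,s,v}}
  A345: {{v},{p,v},{q,s},{q,v},{r,v},{s,v},{p,r,v},{p,s,v},{q,r,s},{q,s,v}}
  A456: {{p,t,u}}
  A1234: {{q,r,s}}
  A1235: {{q,r,s}}
  A1245: {{q,r,s}}
  A1345: {{r,v},{p,r,v}} {{q,r,s}}
  A2345: {{q,s},{s,v},{p,s,v},{q,r,s},{q,s,v}}
  A12345: {{q,r,s}}
C dims 6,16,14,6; δ0: rk 5, SNF 1^5; δ1: rk 9, SNF 1^9; δ2: rk 5, SNF 1^5
Ȟ^0: (6−5)−0=1 ⇒ Z
Ȟ^1: (16−9)−5=2 ⇒ Z^2
Ȟ^2: (14−5)−9=0 ⇒ 0


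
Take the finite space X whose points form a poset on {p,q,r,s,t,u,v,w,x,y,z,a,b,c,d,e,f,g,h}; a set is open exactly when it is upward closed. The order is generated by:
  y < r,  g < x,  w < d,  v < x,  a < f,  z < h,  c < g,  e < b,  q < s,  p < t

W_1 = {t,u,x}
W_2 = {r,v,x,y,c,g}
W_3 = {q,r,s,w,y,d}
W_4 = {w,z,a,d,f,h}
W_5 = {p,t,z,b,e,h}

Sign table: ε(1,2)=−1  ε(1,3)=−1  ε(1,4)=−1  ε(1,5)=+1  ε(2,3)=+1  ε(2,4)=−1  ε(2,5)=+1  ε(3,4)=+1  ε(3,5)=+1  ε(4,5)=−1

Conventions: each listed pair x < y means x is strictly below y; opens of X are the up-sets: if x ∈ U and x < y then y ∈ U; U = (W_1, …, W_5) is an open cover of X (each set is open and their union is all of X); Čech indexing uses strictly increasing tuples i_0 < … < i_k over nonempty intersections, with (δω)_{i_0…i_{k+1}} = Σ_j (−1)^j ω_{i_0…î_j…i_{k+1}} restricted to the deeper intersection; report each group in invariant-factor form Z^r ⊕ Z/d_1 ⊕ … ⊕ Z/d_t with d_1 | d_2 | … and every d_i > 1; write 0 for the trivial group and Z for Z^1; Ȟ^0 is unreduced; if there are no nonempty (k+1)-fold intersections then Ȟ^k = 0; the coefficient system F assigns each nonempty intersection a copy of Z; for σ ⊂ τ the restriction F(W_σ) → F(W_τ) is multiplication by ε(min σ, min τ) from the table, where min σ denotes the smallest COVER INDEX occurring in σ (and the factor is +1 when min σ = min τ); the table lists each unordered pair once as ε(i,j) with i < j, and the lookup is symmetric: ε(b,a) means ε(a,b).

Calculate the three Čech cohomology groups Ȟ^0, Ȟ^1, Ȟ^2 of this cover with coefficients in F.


intersection data:
  W12={x} W15={t} W23={r,y} W34={w,d} W45={z,h}
C dims 5,5; δ0: rk 4, SNF 1^4
Ȟ^0 = (5 − 4) − 0 = 1, so Ȟ^0 ≅ Z
Ȟ^1 = (5 − 0) − 4 = 1, so Ȟ^1 ≅ Z
Ȟ^2 = (0 − 0) − 0 = 0, so Ȟ^2 ≅ 0

Ȟ^0 ≅ Z,  Ȟ^1 ≅ Z,  Ȟ^2 ≅ 0


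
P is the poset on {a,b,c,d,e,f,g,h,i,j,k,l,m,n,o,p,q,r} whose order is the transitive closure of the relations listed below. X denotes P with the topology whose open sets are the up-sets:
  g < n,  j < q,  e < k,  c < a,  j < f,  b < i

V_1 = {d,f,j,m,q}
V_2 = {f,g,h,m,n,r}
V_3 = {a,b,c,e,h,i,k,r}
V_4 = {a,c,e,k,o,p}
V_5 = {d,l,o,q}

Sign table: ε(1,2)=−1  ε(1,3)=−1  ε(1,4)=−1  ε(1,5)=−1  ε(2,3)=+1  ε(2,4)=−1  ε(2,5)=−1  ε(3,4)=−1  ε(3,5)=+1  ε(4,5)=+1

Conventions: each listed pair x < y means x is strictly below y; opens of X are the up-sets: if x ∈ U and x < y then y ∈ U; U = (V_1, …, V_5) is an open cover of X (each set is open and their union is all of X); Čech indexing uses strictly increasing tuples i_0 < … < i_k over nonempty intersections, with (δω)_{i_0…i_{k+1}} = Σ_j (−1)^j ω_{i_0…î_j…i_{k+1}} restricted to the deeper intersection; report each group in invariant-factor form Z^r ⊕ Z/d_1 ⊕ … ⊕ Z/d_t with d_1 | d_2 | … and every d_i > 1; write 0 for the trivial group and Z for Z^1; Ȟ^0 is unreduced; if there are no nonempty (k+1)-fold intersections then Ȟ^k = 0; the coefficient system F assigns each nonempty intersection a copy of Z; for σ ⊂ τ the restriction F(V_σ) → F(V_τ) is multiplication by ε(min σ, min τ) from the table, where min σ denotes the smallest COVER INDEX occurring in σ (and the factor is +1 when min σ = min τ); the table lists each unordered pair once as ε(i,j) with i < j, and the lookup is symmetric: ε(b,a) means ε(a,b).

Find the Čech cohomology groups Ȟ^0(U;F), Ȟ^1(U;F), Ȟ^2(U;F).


Ȟ^0(U;F) ≅ 0, Ȟ^1(U;F) ≅ Z/2, Ȟ^2(U;F) ≅ 0

nerve simplices:
  V12={f,m} V15={d,q} V23={h,r} V34={a,c,e,k} V45={o}
C dims 5,5; δ0: rk 5, SNF 1^4·2
degree 0: 5−5−0 = 0 → Ȟ^0 ≅ 0
degree 1: 5−0−5 = 0 plus torsion [2] → Ȟ^1 ≅ Z/2
degree 2: 0−0−0 = 0 → Ȟ^2 ≅ 0


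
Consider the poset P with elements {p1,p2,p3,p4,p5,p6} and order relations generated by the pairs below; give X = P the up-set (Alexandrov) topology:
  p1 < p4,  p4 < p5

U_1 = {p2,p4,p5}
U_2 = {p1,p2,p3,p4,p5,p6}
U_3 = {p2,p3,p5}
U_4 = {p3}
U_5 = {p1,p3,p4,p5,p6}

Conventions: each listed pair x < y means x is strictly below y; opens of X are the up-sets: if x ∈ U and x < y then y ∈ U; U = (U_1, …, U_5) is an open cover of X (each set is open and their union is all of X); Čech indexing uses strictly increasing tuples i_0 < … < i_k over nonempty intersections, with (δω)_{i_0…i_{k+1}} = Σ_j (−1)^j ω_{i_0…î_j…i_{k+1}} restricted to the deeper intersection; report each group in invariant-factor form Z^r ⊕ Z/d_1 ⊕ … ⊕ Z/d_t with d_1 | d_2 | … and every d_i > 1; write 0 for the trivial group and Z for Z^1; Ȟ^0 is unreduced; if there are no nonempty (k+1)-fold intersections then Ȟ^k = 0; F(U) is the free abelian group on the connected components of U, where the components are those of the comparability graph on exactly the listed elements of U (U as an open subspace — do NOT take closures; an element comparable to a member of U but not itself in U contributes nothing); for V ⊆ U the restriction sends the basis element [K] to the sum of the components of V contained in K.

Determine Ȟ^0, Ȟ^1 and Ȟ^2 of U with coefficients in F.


Ȟ^0 ≅ Z^4,  Ȟ^1 ≅ 0,  Ȟ^2 ≅ 0

nerve of the cover:
  U12={p2,p4,p5} U13={p2,p5} U15={p4,p5} U23={p2,p3,p5} U24={p3} U25={p1,p3,p4,p5,p6} U34={p3} U35={p3,p5} U45={p3}
  U123={p2,p5} U125={p4,p5} U135={p5} U234={p3} U235={p3,p5} U245={p3} U345={p3}
  U1235={p5} U2345={p3}
components per intersection:
  U1: {p2} {p4,p5}
  U2: {p1,p4,p5} {p2} {p3} {p6}
  U3: {p2} {p3} {p5}
  U4: {p3}
  U5: {p1,p4,p5} {p3} {p6}
  U12: {p2} {p4,p5}
  U13: {p2} {p5}
  U15: {p4,p5}
  U23: {p2} {p3} {p5}
  U24: {p3}
  U25: {p1,p4,p5} {p3} {p6}
  U34: {p3}
  U35: {p3} {p5}
  U45: {p3}
  U123: {p2} {p5}
  U125: {p4,p5}
  U135: {p5}
  U234: {p3}
  U235: {p3} {p5}
  U245: {p3}
  U345: {p3}
  U1235: {p5}
  U2345: {p3}
C dims 13,16,9,2; δ0: rk 9, SNF 1^9; δ1: rk 7, SNF 1^7; δ2: rk 2, SNF 1^2
Ȟ^0 = (13 − 9) − 0 = 4, so Ȟ^0 ≅ Z^4
Ȟ^1 = (16 − 7) − 9 = 0, so Ȟ^1 ≅ 0
Ȟ^2 = (9 − 2) − 7 = 0, so Ȟ^2 ≅ 0


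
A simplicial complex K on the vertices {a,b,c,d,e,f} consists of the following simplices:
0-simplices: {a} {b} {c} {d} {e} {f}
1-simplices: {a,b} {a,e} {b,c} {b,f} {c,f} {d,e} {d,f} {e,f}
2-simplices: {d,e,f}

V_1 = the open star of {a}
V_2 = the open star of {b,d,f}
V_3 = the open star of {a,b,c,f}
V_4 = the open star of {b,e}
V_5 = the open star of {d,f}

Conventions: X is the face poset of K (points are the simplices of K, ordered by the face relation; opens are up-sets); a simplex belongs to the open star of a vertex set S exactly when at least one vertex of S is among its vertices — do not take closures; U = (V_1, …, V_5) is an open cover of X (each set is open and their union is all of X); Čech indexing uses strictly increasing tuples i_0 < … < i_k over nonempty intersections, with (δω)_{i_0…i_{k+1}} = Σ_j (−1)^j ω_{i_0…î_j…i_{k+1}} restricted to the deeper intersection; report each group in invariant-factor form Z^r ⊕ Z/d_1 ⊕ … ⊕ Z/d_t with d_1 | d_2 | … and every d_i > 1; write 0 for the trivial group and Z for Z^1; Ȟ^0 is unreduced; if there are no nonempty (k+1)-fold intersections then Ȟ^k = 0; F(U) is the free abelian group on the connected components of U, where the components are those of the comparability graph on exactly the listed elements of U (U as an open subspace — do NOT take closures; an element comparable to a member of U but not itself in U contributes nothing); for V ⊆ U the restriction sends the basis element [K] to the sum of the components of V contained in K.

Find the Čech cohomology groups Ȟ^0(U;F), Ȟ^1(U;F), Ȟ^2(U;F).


Ȟ^0(U;F) ≅ Z, Ȟ^1(U;F) ≅ Z and Ȟ^2(U;F) ≅ 0

cover nerve:
  V1={{a},{a,b},{a,e}} V2={{b},{d},{f},{a,b},{b,c},{b,f},{c,f},{d,e},{d,f},{e,f},{d,e,f}} V3={{a},{b},{c},{f},{a,b},{a,e},{b,c},{b,f},{c,f},{d,f},{e,f},{d,e,f}} V4={{b},{e},{a,b},{a,e},{b,c},{b,f},{d,e},{e,f},{d,e,f}} V5={{d},{f},{b,f},{c,f},{d,e},{d,f},{e,f},{d,e,f}}
  V12={{a,b}} V13={{a},{a,b},{a,e}} V14={{a,b},{a,e}} V23={{b},{f},{a,b},{b,c},{b,f},{c,f},{d,f},{e,f},{d,e,f}} V24={{b},{a,b},{b,c},{b,f},{d,e},{e,f},{d,e,f}} V25={{d},{f},{b,f},{c,f},{d,e},{d,f},{e,f},{d,e,f}} V34={{b},{a,b},{a,e},{b,c},{b,f},{e,f},{d,e,f}} V35={{f},{b,f},{c,f},{d,f},{e,f},{d,e,f}} V45={{b,f},{d,e},{e,f},{d,e,f}}
  V123={{a,b}} V124={{a,b}} V134={{a,b},{a,e}} V234={{b},{a,b},{b,c},{b,f},{e,f},{d,e,f}} V235={{f},{b,f},{c,f},{d,f},{e,f},{d,e,f}} V245={{b,f},{d,e},{e,f},{d,e,f}} V345={{b,f},{e,f},{d,e,f}}
  V1234={{a,b}} V2345={{b,f},{e,f},{d,e,f}}
components per intersection:
  V1: {{a},{a,b},{a,e}}
  V2: {{b},{d},{f},{a,b},{b,c},{b,f},{c,f},{d,e},{d,f},{e,f},{d,e,f}}
  V3: {{a},{b},{c},{f},{a,b},{a,e},{b,c},{b,f},{c,f},{d,f},{e,f},{d,e,f}}
  V4: {{b},{a,b},{b,c},{b,f}} {{e},{a,e},{d,e},{e,f},{d,e,f}}
  V5: {{d},{f},{b,f},{c,f},{d,e},{d,f},{e,f},{d,e,f}}
  V12: {{a,b}}
  V13: {{a},{a,b},{a,e}}
  V14: {{a,b}} {{a,e}}
  V23: {{b},{f},{a,b},{b,c},{b,f},{c,f},{d,f},{e,f},{d,e,f}}
  V24: {{b},{a,b},{b,c},{b,f}} {{d,e},{e,f},{d,e,f}}
  V25: {{d},{f},{b,f},{c,f},{d,e},{d,f},{e,f},{d,e,f}}
  V34: {{b},{a,b},{b,c},{b,f}} {{a,e}} {{e,f},{d,e,f}}
  V35: {{f},{b,f},{c,f},{d,f},{e,f},{d,e,f}}
  V45: {{b,f}} {{d,e},{e,f},{d,e,f}}
  V123: {{a,b}}
  V124: {{a,b}}
  V134: {{a,b}} {{a,e}}
  V234: {{b},{a,b},{b,c},{b,f}} {{e,f},{d,e,f}}
  V235: {{f},{b,f},{c,f},{d,f},{e,f},{d,e,f}}
  V245: {{b,f}} {{d,e},{e,f},{d,e,f}}
  V345: {{b,f}} {{e,f},{d,e,f}}
  V1234: {{a,b}}
  V2345: {{b,f}} {{e,f},{d,e,f}}
C dims 6,14,11,3; δ0: rk 5, SNF 1^5; δ1: rk 8, SNF 1^8; δ2: rk 3, SNF 1^3
Ȟ^0: (6−5)−0=1 ⇒ Z
Ȟ^1: (14−8)−5=1 ⇒ Z
Ȟ^2: (11−3)−8=0 ⇒ 0


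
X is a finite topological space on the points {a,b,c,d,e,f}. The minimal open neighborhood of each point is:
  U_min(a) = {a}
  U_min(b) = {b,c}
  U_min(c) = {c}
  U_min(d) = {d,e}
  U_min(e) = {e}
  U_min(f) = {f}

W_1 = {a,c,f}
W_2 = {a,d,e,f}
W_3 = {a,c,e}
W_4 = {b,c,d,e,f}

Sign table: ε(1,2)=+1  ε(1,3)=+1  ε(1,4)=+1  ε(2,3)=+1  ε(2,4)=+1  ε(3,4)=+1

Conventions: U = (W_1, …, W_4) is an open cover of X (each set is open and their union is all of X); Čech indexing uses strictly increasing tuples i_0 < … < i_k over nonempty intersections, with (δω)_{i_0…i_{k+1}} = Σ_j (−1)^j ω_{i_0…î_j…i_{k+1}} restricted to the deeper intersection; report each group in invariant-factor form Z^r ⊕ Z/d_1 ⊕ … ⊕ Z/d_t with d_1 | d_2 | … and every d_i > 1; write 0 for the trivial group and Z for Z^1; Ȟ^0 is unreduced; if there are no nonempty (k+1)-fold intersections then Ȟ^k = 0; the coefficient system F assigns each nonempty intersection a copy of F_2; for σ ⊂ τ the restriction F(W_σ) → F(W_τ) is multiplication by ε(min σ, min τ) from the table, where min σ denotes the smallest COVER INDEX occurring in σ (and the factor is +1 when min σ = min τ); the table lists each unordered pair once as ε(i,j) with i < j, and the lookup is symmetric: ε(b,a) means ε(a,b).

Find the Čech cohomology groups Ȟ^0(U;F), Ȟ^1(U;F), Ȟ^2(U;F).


intersection data:
  W12={a,f} W13={a,c} W14={c,f} W23={a,e} W24={d,e,f} W34={c,e}
  W123={a} W124={f} W134={c} W234={e}
C dims 4,6,4; δ0: rk_F2 3; δ1: rk_F2 3
Ȟ^0 = (4 − 3) − 0 = 1, so Ȟ^0 ≅ Z/2
Ȟ^1 = (6 − 3) − 3 = 0, so Ȟ^1 ≅ 0
Ȟ^2 = (4 − 0) − 3 = 1, so Ȟ^2 ≅ Z/2

Ȟ^0(U;F) ≅ Z/2, Ȟ^1(U;F) ≅ 0, Ȟ^2(U;F) ≅ Z/2


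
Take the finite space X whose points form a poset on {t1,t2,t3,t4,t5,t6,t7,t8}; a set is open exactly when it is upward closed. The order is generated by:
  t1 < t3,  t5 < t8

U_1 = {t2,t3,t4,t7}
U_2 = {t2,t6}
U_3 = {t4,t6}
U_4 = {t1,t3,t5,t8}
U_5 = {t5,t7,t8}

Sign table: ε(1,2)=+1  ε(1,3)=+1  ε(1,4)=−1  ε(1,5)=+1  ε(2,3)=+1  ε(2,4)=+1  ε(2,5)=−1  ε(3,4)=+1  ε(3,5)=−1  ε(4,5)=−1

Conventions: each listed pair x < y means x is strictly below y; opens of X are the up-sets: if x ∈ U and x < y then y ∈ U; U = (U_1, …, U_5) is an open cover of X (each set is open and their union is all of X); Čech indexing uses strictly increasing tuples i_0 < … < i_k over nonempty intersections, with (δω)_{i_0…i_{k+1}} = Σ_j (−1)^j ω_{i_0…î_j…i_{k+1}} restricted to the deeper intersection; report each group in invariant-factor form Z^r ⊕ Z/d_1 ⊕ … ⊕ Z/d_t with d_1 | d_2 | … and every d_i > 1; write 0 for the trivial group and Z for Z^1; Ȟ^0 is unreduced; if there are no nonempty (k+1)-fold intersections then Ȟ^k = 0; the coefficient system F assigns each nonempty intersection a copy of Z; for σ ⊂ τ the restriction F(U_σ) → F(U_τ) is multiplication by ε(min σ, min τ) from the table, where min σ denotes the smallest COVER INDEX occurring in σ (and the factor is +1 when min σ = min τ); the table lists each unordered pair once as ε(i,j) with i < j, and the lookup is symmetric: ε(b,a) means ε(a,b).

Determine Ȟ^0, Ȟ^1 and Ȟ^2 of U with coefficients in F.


nerve simplices:
  U12={t2} U13={t4} U14={t3} U15={t7} U23={t6} U45={t5,t8}
C dims 5,6; δ0: rk 4, SNF 1^4
degree 0: 5−4−0 = 1 → Ȟ^0 ≅ Z
degree 1: 6−0−4 = 2 → Ȟ^1 ≅ Z^2
degree 2: 0−0−0 = 0 → Ȟ^2 ≅ 0

Ȟ^0 ≅ Z,  Ȟ^1 ≅ Z^2,  Ȟ^2 ≅ 0


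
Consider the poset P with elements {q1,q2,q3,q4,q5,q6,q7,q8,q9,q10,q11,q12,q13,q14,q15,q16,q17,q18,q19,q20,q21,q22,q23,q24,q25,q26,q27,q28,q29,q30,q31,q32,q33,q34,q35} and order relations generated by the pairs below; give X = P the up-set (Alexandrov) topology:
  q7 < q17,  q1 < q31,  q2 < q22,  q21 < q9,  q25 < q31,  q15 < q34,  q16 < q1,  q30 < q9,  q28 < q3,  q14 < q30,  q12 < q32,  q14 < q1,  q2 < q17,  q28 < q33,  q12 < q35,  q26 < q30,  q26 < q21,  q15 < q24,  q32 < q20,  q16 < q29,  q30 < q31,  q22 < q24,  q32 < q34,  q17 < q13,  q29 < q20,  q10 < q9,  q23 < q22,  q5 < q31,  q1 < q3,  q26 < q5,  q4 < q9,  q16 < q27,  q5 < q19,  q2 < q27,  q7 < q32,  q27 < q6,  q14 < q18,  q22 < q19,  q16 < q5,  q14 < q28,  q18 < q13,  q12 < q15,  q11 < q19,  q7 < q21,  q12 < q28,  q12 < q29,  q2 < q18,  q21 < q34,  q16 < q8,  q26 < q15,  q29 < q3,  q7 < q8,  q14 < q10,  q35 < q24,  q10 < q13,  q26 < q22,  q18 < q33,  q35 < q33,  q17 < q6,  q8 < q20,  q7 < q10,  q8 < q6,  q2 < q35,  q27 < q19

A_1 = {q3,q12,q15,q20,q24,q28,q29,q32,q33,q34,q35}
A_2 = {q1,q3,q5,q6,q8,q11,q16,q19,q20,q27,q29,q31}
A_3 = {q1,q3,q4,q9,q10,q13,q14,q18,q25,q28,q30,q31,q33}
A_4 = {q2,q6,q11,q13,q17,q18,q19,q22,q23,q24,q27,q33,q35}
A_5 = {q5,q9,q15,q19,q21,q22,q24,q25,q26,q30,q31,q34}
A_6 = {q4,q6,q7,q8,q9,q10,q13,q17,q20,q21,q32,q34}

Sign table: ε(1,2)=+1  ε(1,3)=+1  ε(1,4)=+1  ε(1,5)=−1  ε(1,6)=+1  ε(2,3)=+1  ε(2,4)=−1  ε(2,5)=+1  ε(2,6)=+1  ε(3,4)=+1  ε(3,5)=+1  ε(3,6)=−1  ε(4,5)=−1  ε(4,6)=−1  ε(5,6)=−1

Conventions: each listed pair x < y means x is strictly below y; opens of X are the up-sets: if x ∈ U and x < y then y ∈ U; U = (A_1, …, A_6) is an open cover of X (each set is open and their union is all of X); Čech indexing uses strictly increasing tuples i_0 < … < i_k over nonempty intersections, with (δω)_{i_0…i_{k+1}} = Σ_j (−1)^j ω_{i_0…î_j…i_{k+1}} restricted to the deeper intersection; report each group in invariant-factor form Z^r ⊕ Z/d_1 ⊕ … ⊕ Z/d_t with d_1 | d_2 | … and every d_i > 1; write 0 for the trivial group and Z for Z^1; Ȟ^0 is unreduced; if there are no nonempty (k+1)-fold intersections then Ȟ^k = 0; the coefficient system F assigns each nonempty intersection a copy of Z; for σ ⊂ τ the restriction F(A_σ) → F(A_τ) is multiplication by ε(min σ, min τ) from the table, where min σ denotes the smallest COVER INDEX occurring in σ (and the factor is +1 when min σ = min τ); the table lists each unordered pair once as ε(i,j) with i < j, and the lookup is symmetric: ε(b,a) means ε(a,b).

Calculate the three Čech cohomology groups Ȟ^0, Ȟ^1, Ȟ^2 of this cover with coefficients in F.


Ȟ^0 = 0, Ȟ^1 = Z/2, Ȟ^2 = Z

nonempty overlaps:
  A12={q3,q20,q29} A13={q3,q28,q33} A14={q24,q33,q35} A15={q15,q24,q34} A16={q20,q32,q34} A23={q1,q3,q31} A24={q6,q11,q19,q27} A25={q5,q19,q31} A26={q6,q8,q20} A34={q13,q18,q33} A35={q9,q25,q30,q31} A36={q4,q9,q10,q13} A45={q19,q22,q24} A46={q6,q13,q17} A56={q9,q21,q34}
  A123={q3} A126={q20} A134={q33} A145={q24} A156={q34} A235={q31} A245={q19} A246={q6} A346={q13} A356={q9}
C dims 6,15,10; δ0: rk 6, SNF 1^5·2; δ1: rk 9, SNF 1^9
degree 0: 6−6−0 = 0 → Ȟ^0 ≅ 0
degree 1: 15−9−6 = 0 plus torsion [2] → Ȟ^1 ≅ Z/2
degree 2: 10−0−9 = 1 → Ȟ^2 ≅ Z


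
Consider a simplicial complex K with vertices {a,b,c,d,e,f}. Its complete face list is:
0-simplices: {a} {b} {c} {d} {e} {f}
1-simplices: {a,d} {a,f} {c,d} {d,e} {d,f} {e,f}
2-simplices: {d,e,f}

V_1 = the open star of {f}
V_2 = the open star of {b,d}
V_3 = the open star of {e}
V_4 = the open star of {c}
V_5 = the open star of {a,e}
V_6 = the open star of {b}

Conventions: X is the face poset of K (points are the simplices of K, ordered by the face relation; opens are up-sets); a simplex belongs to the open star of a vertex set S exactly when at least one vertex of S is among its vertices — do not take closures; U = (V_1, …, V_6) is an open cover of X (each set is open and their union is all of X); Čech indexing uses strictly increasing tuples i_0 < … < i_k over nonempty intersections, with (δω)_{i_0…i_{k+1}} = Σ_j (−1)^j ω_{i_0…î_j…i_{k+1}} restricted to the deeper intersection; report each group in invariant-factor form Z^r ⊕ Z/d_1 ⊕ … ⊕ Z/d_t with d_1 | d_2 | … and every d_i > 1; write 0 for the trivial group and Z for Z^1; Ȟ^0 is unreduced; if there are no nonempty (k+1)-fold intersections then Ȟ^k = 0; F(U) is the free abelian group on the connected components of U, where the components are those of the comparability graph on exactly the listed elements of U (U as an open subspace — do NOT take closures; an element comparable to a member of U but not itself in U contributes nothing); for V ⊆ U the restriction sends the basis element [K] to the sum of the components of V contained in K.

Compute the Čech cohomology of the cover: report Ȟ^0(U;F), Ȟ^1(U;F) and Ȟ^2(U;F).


nonempty intersections:
  V1={{f},{a,f},{d,f},{e,f},{d,e,f}} V2={{b},{d},{a,d},{c,d},{d,e},{d,f},{d,e,f}} V3={{e},{d,e},{e,f},{d,e,f}} V4={{c},{c,d}} V5={{a},{e},{a,d},{a,f},{d,e},{e,f},{d,e,f}} V6={{b}}
  V12={{d,f},{d,e,f}} V13={{e,f},{d,e,f}} V15={{a,f},{e,f},{d,e,f}} V23={{d,e},{d,e,f}} V24={{c,d}} V25={{a,d},{d,e},{d,e,f}} V26={{b}} V35={{e},{d,e},{e,f},{d,e,f}}
  V123={{d,e,f}} V125={{d,e,f}} V135={{e,f},{d,e,f}} V235={{d,e},{d,e,f}}
  V1235={{d,e,f}}
components per intersection:
  V1: {{f},{a,f},{d,f},{e,f},{d,e,f}}
  V2: {{b}} {{d},{a,d},{c,d},{d,e},{d,f},{d,e,f}}
  V3: {{e},{d,e},{e,f},{d,e,f}}
  V4: {{c},{c,d}}
  V5: {{a},{a,d},{a,f}} {{e},{d,e},{e,f},{d,e,f}}
  V6: {{b}}
  V12: {{d,f},{d,e,f}}
  V13: {{e,f},{d,e,f}}
  V15: {{a,f}} {{e,f},{d,e,f}}
  V23: {{d,e},{d,e,f}}
  V24: {{c,d}}
  V25: {{a,d}} {{d,e},{d,e,f}}
  V26: {{b}}
  V35: {{e},{d,e},{e,f},{d,e,f}}
  V123: {{d,e,f}}
  V125: {{d,e,f}}
  V135: {{e,f},{d,e,f}}
  V235: {{d,e},{d,e,f}}
  V1235: {{d,e,f}}
C dims 8,10,4,1; δ0: rk 6, SNF 1^6; δ1: rk 3, SNF 1^3; δ2: rk 1, SNF 1^1
Ȟ^0: (8−6)−0=2 ⇒ Z^2
Ȟ^1: (10−3)−6=1 ⇒ Z
Ȟ^2: (4−1)−3=0 ⇒ 0

Ȟ^0 ≅ Z^2,  Ȟ^1 ≅ Z,  Ȟ^2 ≅ 0


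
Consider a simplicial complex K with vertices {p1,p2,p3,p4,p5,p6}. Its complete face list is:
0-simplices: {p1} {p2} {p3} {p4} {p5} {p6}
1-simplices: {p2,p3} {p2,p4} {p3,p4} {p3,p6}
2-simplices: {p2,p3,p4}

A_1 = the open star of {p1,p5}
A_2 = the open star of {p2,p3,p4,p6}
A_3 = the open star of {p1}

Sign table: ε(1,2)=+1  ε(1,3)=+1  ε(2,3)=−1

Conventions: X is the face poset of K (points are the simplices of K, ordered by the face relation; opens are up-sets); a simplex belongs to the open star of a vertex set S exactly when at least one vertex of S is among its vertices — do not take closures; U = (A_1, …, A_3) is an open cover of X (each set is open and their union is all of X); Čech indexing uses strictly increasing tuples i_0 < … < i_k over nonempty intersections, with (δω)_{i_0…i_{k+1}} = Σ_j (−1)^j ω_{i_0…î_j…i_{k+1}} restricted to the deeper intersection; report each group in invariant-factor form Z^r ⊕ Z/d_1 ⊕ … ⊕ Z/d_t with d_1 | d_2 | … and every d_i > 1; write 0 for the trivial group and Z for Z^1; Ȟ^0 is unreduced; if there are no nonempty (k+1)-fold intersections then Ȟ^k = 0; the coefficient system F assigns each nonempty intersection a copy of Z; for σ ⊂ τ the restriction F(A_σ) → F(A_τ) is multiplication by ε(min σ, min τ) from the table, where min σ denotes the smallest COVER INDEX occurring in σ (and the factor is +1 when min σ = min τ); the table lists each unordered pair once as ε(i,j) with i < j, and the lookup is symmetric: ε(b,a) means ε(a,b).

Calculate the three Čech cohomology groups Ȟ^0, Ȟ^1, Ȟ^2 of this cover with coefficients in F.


Ȟ^0 = Z^2, Ȟ^1 = 0, Ȟ^2 = 0

nerve of the cover:
  A1={{p1},{p5}} A2={{p2},{p3},{p4},{p6},{p2,p3},{p2,p4},{p3,p4},{p3,p6},{p2,p3,p4}} A3={{p1}}
  A13={{p1}}
C dims 3,1; δ0: rk 1, SNF 1^1
Ȟ^0 = (3 − 1) − 0 = 2, so Ȟ^0 ≅ Z^2
Ȟ^1 = (1 − 0) − 1 = 0, so Ȟ^1 ≅ 0
Ȟ^2 = (0 − 0) − 0 = 0, so Ȟ^2 ≅ 0


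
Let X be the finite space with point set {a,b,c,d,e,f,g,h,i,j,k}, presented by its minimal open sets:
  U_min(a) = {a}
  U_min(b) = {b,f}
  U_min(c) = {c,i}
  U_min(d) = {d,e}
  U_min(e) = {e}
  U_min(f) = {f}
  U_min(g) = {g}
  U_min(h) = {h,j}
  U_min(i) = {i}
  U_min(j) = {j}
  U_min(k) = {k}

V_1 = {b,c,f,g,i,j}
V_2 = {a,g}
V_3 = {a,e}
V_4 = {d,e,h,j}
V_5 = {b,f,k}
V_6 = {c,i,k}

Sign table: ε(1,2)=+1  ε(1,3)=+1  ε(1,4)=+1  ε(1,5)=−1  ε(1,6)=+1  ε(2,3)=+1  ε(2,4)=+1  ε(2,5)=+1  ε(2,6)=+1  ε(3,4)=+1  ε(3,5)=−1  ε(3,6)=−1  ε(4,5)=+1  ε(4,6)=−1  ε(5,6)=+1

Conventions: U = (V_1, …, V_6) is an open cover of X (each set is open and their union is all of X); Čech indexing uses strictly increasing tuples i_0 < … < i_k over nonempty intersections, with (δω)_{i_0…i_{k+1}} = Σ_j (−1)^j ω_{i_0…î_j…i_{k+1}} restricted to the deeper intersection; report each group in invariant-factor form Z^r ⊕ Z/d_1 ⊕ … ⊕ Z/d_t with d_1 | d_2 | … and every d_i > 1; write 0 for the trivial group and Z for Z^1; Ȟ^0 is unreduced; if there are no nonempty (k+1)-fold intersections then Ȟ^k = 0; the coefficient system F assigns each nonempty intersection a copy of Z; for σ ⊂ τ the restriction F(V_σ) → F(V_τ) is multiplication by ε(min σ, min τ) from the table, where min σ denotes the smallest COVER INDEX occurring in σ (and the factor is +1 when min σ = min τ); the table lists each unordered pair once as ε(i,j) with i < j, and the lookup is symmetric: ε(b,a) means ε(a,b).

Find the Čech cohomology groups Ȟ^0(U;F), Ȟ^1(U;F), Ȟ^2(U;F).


Ȟ^0 = 0; Ȟ^1 = Z ⊕ Z/2; Ȟ^2 = 0

nonempty intersections:
  V12={g} V14={j} V15={b,f} V16={c,i} V23={a} V34={e} V56={k}
C dims 6,7; δ0: rk 6, SNF 1^5·2
Ȟ^0: (6−6)−0=0 ⇒ 0
Ȟ^1: (7−0)−6=1 plus torsion [2] ⇒ Z ⊕ Z/2
Ȟ^2: (0−0)−0=0 ⇒ 0


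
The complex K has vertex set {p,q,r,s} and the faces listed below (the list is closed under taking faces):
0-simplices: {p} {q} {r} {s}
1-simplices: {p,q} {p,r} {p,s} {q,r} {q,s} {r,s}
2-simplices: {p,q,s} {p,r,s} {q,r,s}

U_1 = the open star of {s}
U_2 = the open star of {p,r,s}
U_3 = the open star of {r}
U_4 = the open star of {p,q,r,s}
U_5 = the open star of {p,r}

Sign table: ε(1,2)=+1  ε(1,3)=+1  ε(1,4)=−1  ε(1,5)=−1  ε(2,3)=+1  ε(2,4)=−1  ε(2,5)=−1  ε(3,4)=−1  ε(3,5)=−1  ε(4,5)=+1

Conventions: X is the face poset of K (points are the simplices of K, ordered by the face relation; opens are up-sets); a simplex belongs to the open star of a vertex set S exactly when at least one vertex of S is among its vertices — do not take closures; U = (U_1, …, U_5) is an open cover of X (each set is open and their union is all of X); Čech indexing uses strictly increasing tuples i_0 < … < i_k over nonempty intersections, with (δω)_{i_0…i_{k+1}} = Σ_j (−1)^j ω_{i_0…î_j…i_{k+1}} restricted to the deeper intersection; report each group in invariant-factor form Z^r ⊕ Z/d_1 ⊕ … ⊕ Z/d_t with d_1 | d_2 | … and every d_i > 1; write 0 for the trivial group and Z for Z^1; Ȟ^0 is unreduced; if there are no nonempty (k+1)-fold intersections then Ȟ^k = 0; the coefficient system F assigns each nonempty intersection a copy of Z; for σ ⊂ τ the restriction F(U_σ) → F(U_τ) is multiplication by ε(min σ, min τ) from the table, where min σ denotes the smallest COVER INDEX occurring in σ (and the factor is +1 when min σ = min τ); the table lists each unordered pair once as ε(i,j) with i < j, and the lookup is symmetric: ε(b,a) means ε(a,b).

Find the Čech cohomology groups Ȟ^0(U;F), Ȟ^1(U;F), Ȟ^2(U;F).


Ȟ^0 ≅ Z, Ȟ^1 ≅ 0 and Ȟ^2 ≅ 0

intersection data:
  U1={{s},{p,s},{q,s},{r,s},{p,q,s},{p,r,s},{q,r,s}} U2={{p},{r},{s},{p,q},{p,r},{p,s},{q,r},{q,s},{r,s},{p,q,s},{p,r,s},{q,r,s}} U3={{r},{p,r},{q,r},{r,s},{p,r,s},{q,r,s}} U4={{p},{q},{r},{s},{p,q},{p,r},{p,s},{q,r},{q,s},{r,s},{p,q,s},{p,r,s},{q,r,s}} U5={{p},{r},{p,q},{p,r},{p,s},{q,r},{r,s},{p,q,s},{p,r,s},{q,r,s}}
  U12={{s},{p,s},{q,s},{r,s},{p,q,s},{p,r,s},{q,r,s}} U13={{r,s},{p,r,s},{q,r,s}} U14={{s},{p,s},{q,s},{r,s},{p,q,s},{p,r,s},{q,r,s}} U15={{p,s},{r,s},{p,q,s},{p,r,s},{q,r,s}} U23={{r},{p,r},{q,r},{r,s},{p,r,s},{q,r,s}} U24={{p},{r},{s},{p,q},{p,r},{p,s},{q,r},{q,s},{r,s},{p,q,s},{p,r,s},{q,r,s}} U25={{p},{r},{p,q},{p,r},{p,s},{q,r},{r,s},{p,q,s},{p,r,s},{q,r,s}} U34={{r},{p,r},{q,r},{r,s},{p,r,s},{q,r,s}} U35={{r},{p,r},{q,r},{r,s},{p,r,s},{q,r,s}} U45={{p},{r},{p,q},{p,r},{p,s},{q,r},{r,s},{p,q,s},{p,r,s},{q,r,s}}
  U123={{r,s},{p,r,s},{q,r,s}} U124={{s},{p,s},{q,s},{r,s},{p,q,s},{p,r,s},{q,r,s}} U125={{p,s},{r,s},{p,q,s},{p,r,s},{q,r,s}} U134={{r,s},{p,r,s},{q,r,s}} U135={{r,s},{p,r,s},{q,r,s}} U145={{p,s},{r,s},{p,q,s},{p,r,s},{q,r,s}} U234={{r},{p,r},{q,r},{r,s},{p,r,s},{q,r,s}} U235={{r},{p,r},{q,r},{r,s},{p,r,s},{q,r,s}} U245={{p},{r},{p,q},{p,r},{p,s},{q,r},{r,s},{p,q,s},{p,r,s},{q,r,s}} U345={{r},{p,r},{q,r},{r,s},{p,r,s},{q,r,s}}
  U1234={{r,s},{p,r,s},{q,r,s}} U1235={{r,s},{p,r,s},{q,r,s}} U1245={{p,s},{r,s},{p,q,s},{p,r,s},{q,r,s}} U1345={{r,s},{p,r,s},{q,r,s}} U2345={{r},{p,r},{q,r},{r,s},{p,r,s},{q,r,s}}
  U12345={{r,s},{p,r,s},{q,r,s}}
C dims 5,10,10,5; δ0: rk 4, SNF 1^4; δ1: rk 6, SNF 1^6; δ2: rk 4, SNF 1^4
Ȟ^0 = (5 − 4) − 0 = 1, so Ȟ^0 ≅ Z
Ȟ^1 = (10 − 6) − 4 = 0, so Ȟ^1 ≅ 0
Ȟ^2 = (10 − 4) − 6 = 0, so Ȟ^2 ≅ 0


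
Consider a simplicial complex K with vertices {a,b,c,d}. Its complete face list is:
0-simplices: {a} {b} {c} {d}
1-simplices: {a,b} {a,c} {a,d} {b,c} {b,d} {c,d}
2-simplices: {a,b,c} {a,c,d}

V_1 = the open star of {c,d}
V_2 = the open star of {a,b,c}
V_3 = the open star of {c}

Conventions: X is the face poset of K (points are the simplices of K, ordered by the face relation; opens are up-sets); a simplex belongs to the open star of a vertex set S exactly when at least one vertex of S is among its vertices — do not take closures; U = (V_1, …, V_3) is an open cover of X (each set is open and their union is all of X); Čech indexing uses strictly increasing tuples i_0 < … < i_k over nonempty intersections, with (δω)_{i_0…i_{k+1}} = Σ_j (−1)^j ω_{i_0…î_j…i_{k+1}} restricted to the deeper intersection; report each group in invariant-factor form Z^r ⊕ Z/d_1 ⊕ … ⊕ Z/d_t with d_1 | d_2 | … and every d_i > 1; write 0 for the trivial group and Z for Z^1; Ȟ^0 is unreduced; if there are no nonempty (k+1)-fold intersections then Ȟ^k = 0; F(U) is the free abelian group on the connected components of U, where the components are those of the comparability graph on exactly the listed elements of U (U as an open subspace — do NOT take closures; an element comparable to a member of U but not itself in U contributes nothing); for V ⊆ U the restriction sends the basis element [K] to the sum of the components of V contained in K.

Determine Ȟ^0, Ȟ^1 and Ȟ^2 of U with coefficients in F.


nonempty overlaps:
  V1={{c},{d},{a,c},{a,d},{b,c},{b,d},{c,d},{a,b,c},{a,c,d}} V2={{a},{b},{c},{a,b},{a,c},{a,d},{b,c},{b,d},{c,d},{a,b,c},{a,c,d}} V3={{c},{a,c},{b,c},{c,d},{a,b,c},{a,c,d}}
  V12={{c},{a,c},{a,d},{b,c},{b,d},{c,d},{a,b,c},{a,c,d}} V13={{c},{a,c},{b,c},{c,d},{a,b,c},{a,c,d}} V23={{c},{a,c},{b,c},{c,d},{a,b,c},{a,c,d}}
  V123={{c},{a,c},{b,c},{c,d},{a,b,c},{a,c,d}}
components per intersection:
  V1: {{c},{d},{a,c},{a,d},{b,c},{b,d},{c,d},{a,b,c},{a,c,d}}
  V2: {{a},{b},{c},{a,b},{a,c},{a,d},{b,c},{b,d},{c,d},{a,b,c},{a,c,d}}
  V3: {{c},{a,c},{b,c},{c,d},{a,b,c},{a,c,d}}
  V12: {{c},{a,c},{a,d},{b,c},{c,d},{a,b,c},{a,c,d}} {{b,d}}
  V13: {{c},{a,c},{b,c},{c,d},{a,b,c},{a,c,d}}
  V23: {{c},{a,c},{b,c},{c,d},{a,b,c},{a,c,d}}
  V123: {{c},{a,c},{b,c},{c,d},{a,b,c},{a,c,d}}
C dims 3,4,1; δ0: rk 2, SNF 1^2; δ1: rk 1, SNF 1^1
degree 0: 3−2−0 = 1 → Ȟ^0 ≅ Z
degree 1: 4−1−2 = 1 → Ȟ^1 ≅ Z
degree 2: 1−0−1 = 0 → Ȟ^2 ≅ 0

Ȟ^0 ≅ Z, Ȟ^1 ≅ Z, Ȟ^2 ≅ 0


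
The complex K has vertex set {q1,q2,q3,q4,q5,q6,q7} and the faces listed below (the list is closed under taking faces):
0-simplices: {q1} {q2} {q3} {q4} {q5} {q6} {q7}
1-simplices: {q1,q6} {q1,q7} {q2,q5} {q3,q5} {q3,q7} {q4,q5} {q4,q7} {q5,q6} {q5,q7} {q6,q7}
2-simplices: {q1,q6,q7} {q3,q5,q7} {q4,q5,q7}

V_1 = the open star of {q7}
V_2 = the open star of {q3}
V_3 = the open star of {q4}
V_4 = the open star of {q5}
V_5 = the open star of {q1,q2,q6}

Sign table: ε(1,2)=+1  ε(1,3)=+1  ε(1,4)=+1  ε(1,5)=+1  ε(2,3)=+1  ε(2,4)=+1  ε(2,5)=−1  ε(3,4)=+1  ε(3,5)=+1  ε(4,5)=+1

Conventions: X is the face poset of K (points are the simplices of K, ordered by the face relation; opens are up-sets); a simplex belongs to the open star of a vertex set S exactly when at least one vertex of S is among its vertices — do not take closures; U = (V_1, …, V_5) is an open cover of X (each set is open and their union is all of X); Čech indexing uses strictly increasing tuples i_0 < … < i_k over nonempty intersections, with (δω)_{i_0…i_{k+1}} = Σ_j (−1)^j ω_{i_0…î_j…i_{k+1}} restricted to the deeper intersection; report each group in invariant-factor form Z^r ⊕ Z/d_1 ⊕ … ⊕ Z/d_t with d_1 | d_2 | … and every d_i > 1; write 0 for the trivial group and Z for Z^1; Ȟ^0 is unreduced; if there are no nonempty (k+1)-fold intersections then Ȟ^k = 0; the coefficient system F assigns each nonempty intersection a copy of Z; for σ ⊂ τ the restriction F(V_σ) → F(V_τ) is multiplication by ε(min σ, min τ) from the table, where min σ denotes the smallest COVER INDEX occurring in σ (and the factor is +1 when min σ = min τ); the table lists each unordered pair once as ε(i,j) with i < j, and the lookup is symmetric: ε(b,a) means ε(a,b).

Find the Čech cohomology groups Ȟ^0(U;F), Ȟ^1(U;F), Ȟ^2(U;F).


Ȟ^0(U;F) ≅ Z, Ȟ^1(U;F) ≅ Z, Ȟ^2(U;F) ≅ 0

cover nerve:
  V1={{q7},{q1,q7},{q3,q7},{q4,q7},{q5,q7},{q6,q7},{q1,q6,q7},{q3,q5,q7},{q4,q5,q7}} V2={{q3},{q3,q5},{q3,q7},{q3,q5,q7}} V3={{q4},{q4,q5},{q4,q7},{q4,q5,q7}} V4={{q5},{q2,q5},{q3,q5},{q4,q5},{q5,q6},{q5,q7},{q3,q5,q7},{q4,q5,q7}} V5={{q1},{q2},{q6},{q1,q6},{q1,q7},{q2,q5},{q5,q6},{q6,q7},{q1,q6,q7}}
  V12={{q3,q7},{q3,q5,q7}} V13={{q4,q7},{q4,q5,q7}} V14={{q5,q7},{q3,q5,q7},{q4,q5,q7}} V15={{q1,q7},{q6,q7},{q1,q6,q7}} V24={{q3,q5},{q3,q5,q7}} V34={{q4,q5},{q4,q5,q7}} V45={{q2,q5},{q5,q6}}
  V124={{q3,q5,q7}} V134={{q4,q5,q7}}
C dims 5,7,2; δ0: rk 4, SNF 1^4; δ1: rk 2, SNF 1^2
Ȟ^0: (5−4)−0=1 ⇒ Z
Ȟ^1: (7−2)−4=1 ⇒ Z
Ȟ^2: (2−0)−2=0 ⇒ 0


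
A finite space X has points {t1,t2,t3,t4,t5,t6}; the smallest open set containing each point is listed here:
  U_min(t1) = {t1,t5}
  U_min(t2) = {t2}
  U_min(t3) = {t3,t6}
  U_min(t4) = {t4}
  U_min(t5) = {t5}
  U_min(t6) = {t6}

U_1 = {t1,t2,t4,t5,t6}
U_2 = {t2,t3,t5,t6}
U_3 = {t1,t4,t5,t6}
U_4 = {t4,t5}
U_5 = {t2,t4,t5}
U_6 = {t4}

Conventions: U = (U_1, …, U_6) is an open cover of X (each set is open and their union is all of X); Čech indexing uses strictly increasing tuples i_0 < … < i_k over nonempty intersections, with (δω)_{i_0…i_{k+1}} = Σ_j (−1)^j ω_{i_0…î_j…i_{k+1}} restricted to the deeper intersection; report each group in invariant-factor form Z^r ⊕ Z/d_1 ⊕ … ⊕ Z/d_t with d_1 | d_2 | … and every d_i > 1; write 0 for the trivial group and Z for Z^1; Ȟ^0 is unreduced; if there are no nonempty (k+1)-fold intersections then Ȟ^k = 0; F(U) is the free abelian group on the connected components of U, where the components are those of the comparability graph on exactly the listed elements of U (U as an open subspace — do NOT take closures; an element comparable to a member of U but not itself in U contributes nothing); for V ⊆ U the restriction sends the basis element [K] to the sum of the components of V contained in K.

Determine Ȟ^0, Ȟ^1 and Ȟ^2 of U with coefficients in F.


Ȟ^0(U;F) ≅ Z^4, Ȟ^1(U;F) ≅ 0 and Ȟ^2(U;F) ≅ 0

nerve of the cover:
  U12={t2,t5,t6} U13={t1,t4,t5,t6} U14={t4,t5} U15={t2,t4,t5} U16={t4} U23={t5,t6} U24={t5} U25={t2,t5} U34={t4,t5} U35={t4,t5} U36={t4} U45={t4,t5} U46={t4} U56={t4}
  U123={t5,t6} U124={t5} U125={t2,t5} U134={t4,t5} U135={t4,t5} U136={t4} U145={t4,t5} U146={t4} U156={t4} U234={t5} U235={t5} U245={t5} U345={t4,t5} U346={t4} U356={t4} U456={t4}
  U1234={t5} U1235={t5} U1245={t5} U1345={t4,t5} U1346={t4} U1356={t4} U1456={t4} U2345={t5} U3456={t4}
  U12345={t5} U13456={t4}
components per intersection:
  U1: {t1,t5} {t2} {t4} {t6}
  U2: {t2} {t3,t6} {t5}
  U3: {t1,t5} {t4} {t6}
  U4: {t4} {t5}
  U5: {t2} {t4} {t5}
  U6: {t4}
  U12: {t2} {t5} {t6}
  U13: {t1,t5} {t4} {t6}
  U14: {t4} {t5}
  U15: {t2} {t4} {t5}
  U16: {t4}
  U23: {t5} {t6}
  U24: {t5}
  U25: {t2} {t5}
  U34: {t4} {t5}
  U35: {t4} {t5}
  U36: {t4}
  U45: {t4} {t5}
  U46: {t4}
  U56: {t4}
  U123: {t5} {t6}
  U124: {t5}
  U125: {t2} {t5}
  U134: {t4} {t5}
  U135: {t4} {t5}
  U136: {t4}
  U145: {t4} {t5}
  U146: {t4}
  U156: {t4}
  U234: {t5}
  U235: {t5}
  U245: {t5}
  U345: {t4} {t5}
  U346: {t4}
  U356: {t4}
  U456: {t4}
  U1234: {t5}
  U1235: {t5}
  U1245: {t5}
  U1345: {t4} {t5}
  U1346: {t4}
  U1356: {t4}
  U1456: {t4}
  U2345: {t5}
  U3456: {t4}
  U12345: {t5}
  U13456: {t4}
C dims 16,26,22,10; δ0: rk 12, SNF 1^12; δ1: rk 14, SNF 1^14; δ2: rk 8, SNF 1^8
Ȟ^0 = (16 − 12) − 0 = 4, so Ȟ^0 ≅ Z^4
Ȟ^1 = (26 − 14) − 12 = 0, so Ȟ^1 ≅ 0
Ȟ^2 = (22 − 8) − 14 = 0, so Ȟ^2 ≅ 0


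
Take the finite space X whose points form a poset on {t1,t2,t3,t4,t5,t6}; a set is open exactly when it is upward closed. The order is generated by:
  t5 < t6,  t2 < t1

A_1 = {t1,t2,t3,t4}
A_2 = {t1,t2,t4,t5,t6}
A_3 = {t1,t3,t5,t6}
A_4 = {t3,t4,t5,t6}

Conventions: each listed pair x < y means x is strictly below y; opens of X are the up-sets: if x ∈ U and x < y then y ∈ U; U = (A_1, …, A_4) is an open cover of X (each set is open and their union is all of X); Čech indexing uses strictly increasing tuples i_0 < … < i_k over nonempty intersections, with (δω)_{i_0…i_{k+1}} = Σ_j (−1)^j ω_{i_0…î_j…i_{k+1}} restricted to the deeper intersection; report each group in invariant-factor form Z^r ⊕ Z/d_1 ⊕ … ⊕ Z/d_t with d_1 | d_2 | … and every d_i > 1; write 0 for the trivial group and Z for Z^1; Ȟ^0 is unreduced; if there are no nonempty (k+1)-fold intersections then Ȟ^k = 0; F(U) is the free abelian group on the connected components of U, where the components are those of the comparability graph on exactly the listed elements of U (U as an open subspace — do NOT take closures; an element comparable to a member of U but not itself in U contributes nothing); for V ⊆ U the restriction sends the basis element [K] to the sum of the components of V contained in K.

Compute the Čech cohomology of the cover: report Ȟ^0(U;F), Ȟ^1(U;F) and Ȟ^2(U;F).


intersection data:
  A12={t1,t2,t4} A13={t1,t3} A14={t3,t4} A23={t1,t5,t6} A24={t4,t5,t6} A34={t3,t5,t6}
  A123={t1} A124={t4} A134={t3} A234={t5,t6}
components per intersection:
  A1: {t1,t2} {t3} {t4}
  A2: {t1,t2} {t4} {t5,t6}
  A3: {t1} {t3} {t5,t6}
  A4: {t3} {t4} {t5,t6}
  A12: {t1,t2} {t4}
  A13: {t1} {t3}
  A14: {t3} {t4}
  A23: {t1} {t5,t6}
  A24: {t4} {t5,t6}
  A34: {t3} {t5,t6}
  A123: {t1}
  A124: {t4}
  A134: {t3}
  A234: {t5,t6}
C dims 12,12,4; δ0: rk 8, SNF 1^8; δ1: rk 4, SNF 1^4
Ȟ^0 = (12 − 8) − 0 = 4, so Ȟ^0 ≅ Z^4
Ȟ^1 = (12 − 4) − 8 = 0, so Ȟ^1 ≅ 0
Ȟ^2 = (4 − 0) − 4 = 0, so Ȟ^2 ≅ 0

Ȟ^0 = Z^4, Ȟ^1 = 0 and Ȟ^2 = 0
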